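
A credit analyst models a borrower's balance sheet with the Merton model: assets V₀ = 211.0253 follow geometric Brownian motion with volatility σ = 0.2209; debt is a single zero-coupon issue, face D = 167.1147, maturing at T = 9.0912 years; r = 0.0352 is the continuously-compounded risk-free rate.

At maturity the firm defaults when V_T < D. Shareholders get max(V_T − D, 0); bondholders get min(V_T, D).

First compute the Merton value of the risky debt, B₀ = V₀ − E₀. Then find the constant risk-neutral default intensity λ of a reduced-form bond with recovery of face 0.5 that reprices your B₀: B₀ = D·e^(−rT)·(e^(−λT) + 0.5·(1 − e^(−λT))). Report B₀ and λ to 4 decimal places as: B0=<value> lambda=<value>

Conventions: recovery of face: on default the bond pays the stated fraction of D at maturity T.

Apply the equity-as-call identities (strike 167.1147, horizon 9.0912 years):
d₁ = [ln(V₀/D) + (r + σ²/2)T] / (σ√T)
   = [ln(211.0253/167.1147) + (0.0352 + 0.5·0.2209²)·9.0912] / (0.2209·√9.0912)
   = [0.233298 + 0.541821] / 0.666049 = 1.163756
d₂ = d₁ − σ√T = 1.163756 − 0.666049 = 0.497707
N(d₁) = 0.877739,  N(d₂) = 0.690655,  e^(−rT) = 0.726142
E₀ = V₀·N(d₁) − D·e^(−rT)·N(d₂)
   = 211.0253·0.877739 − 167.1147·0.726142·0.690655 = 101.414835
B₀ = V₀ − E₀ = 211.0253 − 101.414835 = 109.610465
e^(−λT) = (B₀·e^(rT)/D − 0.5)/(1 − 0.5) = (109.6105·1.377142/167.1147 − 0.5)/0.5 = 0.80653418
λ = −ln(0.80653418)/9.0912 = 0.023650

B0=109.6105 lambda=0.0237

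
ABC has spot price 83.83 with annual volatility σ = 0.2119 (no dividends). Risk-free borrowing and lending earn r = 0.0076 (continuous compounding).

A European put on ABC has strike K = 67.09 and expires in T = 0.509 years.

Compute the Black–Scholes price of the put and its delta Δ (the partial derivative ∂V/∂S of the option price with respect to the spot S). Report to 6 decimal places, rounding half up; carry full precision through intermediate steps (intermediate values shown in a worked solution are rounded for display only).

price = 0.331656
Δ = -0.057670

σ√T = 0.2119·√0.509 = 0.151178
d₁ = (ln(S/K) + (r+σ²/2)T) / (σ√T) = (ln(83.83/67.09) + (0.0076+0.2119²/2)·0.509) / 0.151178 = (0.222756 + 0.015296) / 0.151178 = 1.574641
d₂ = d₁ − σ√T = 1.574641 − 0.151178 = 1.423463
e^{−rT} = 0.996139
N(−d₁) = 0.057670,  N(−d₂) = 0.077301
Put price V = K·e^{−rT}·N(−d₂) − S·N(−d₁) = 5.166102 − 4.834446 = 0.331656
Δ = −N(−d₁) = -0.057670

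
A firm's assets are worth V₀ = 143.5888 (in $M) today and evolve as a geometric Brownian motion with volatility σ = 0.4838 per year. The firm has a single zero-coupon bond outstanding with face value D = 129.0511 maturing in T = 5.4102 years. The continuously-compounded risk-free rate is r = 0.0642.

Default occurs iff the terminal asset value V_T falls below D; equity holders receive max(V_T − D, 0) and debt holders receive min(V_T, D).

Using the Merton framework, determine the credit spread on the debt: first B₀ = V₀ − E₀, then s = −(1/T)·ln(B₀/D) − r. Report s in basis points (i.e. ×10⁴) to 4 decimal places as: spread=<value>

Work the structural quantities from V₀ = 143.5888 against face 129.0511:
d₁ = [ln(V₀/D) + (r + σ²/2)T] / (σ√T)
   = [ln(143.5888/129.0511) + (0.0642 + 0.5·0.4838²)·5.4102] / (0.4838·√5.4102)
   = [0.106745 + 0.980497] / 1.125311 = 0.966171
d₂ = d₁ − σ√T = 0.966171 − 1.125311 = -0.159140
N(d₁) = 0.833021,  N(d₂) = 0.436779,  e^(−rT) = 0.706569
E₀ = V₀·N(d₁) − D·e^(−rT)·N(d₂)
   = 143.5888·0.833021 − 129.0511·0.706569·0.436779 = 79.785387
B₀ = V₀ − E₀ = 143.5888 − 79.785387 = 63.803413
spread = −(1/T)·ln(B₀/D) − r = −(1/5.4102)·ln(63.803413/129.0511) − 0.0642 = 0.06599884
in basis points: 0.06599884 × 10⁴ = 659.9884 bp

spread=659.9884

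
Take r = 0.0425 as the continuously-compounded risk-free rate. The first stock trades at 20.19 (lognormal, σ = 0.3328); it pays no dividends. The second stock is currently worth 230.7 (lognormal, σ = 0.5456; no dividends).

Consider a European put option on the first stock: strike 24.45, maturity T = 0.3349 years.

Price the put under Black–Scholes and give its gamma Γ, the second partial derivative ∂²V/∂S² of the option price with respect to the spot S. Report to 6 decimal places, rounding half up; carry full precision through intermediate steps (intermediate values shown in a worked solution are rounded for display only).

price = 4.324480
Γ = 0.073073

σ√T = 0.3328·√0.3349 = 0.192593
d₁ = (ln(S/K) + (r+σ²/2)T) / (σ√T) = (ln(20.19/24.45) + (0.0425+0.3328²/2)·0.3349) / 0.192593 = (-0.191443 + 0.032779) / 0.192593 = -0.823827
d₂ = d₁ − σ√T = -0.823827 − 0.192593 = -1.016420
e^{−rT} = 0.985868
N(−d₁) = 0.794981,  N(−d₂) = 0.845285
Put price V = K·e^{−rT}·N(−d₂) − S·N(−d₁) = 20.375148 − 16.050668 = 4.324480
φ(d₁) = (1/√(2π))·e^{−d₁²/2} = 0.284141
Γ = φ(d₁) / (S·σ·√T) = 0.073073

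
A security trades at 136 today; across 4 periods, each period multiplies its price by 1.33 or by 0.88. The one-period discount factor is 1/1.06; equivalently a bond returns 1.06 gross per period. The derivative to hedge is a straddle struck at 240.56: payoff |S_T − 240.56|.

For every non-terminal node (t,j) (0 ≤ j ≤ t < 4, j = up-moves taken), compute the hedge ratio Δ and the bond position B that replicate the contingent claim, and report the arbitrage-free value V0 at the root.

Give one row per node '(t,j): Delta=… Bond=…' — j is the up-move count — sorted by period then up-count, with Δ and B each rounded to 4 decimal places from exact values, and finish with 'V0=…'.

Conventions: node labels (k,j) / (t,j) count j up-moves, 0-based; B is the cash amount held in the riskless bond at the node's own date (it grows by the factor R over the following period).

(0,0): Delta=-0.4231 Bond=129.5722
(1,0): Delta=-0.7832 Bond=180.4349
(1,1): Delta=-0.0658 Bond=72.7139
(2,0): Delta=-1.0000 Bond=214.0975
(2,1): Delta=-0.5680 Bond=157.0062
(2,2): Delta=0.4326 Bond=-42.8175
(3,0): Delta=-1.0000 Bond=226.9434
(3,1): Delta=-1.0000 Bond=226.9434
(3,2): Delta=-0.1392 Bond=75.6513
(3,3): Delta=1.0000 Bond=-226.9434
V0=72.0256

Since d<R<u, set p* = (R−d)/(u−d) = 0.4000; price each node as the discounted p*-expectation of its children.
Payoffs at expiry: V(4,0)=159.0014, V(4,1)=117.2953, V(4,2)=54.2623, V(4,3)=41.0036, V(4,4)=184.9850
  t=3,j=0: stock 92.6802 → up 123.2647 (V=117.2953), down 81.5586 (V=159.0014). Price 134.2632; hedge Δ=-1.0000, bond B=226.9434.
  t=3,j=1: stock 140.0735 → up 186.2977 (V=54.2623), down 123.2647 (V=117.2953). Price 86.8699; hedge Δ=-1.0000, bond B=226.9434.
  t=3,j=2: stock 211.7020 → up 281.5636 (V=41.0036), down 186.2977 (V=54.2623). Price 46.1876; hedge Δ=-0.1392, bond B=75.6513.
  t=3,j=3: stock 319.9586 → up 425.5450 (V=184.9850), down 281.5636 (V=41.0036). Price 93.0152; hedge Δ=1.0000, bond B=-226.9434.
  t=2,j=0: stock 105.3184 → up 140.0735 (V=86.8699), down 92.6802 (V=134.2632). Price 108.7791; hedge Δ=-1.0000, bond B=214.0975.
  t=2,j=1: stock 159.1744 → up 211.7020 (V=46.1876), down 140.0735 (V=86.8699). Price 66.6009; hedge Δ=-0.5680, bond B=157.0062.
  t=2,j=2: stock 240.5704 → up 319.9586 (V=93.0152), down 211.7020 (V=46.1876). Price 61.2440; hedge Δ=0.4326, bond B=-42.8175.
  t=1,j=0: stock 119.6800 → up 159.1744 (V=66.6009), down 105.3184 (V=108.7791). Price 86.7055; hedge Δ=-0.7832, bond B=180.4349.
  t=1,j=1: stock 180.8800 → up 240.5704 (V=61.2440), down 159.1744 (V=66.6009). Price 60.8096; hedge Δ=-0.0658, bond B=72.7139.
  t=0,j=0: stock 136.0000 → up 180.8800 (V=60.8096), down 119.6800 (V=86.7055). Price 72.0256; hedge Δ=-0.4231, bond B=129.5722.
Sanity check at the root: Δ(0,0)·S0 + B(0,0) reproduces V0 = 72.0256.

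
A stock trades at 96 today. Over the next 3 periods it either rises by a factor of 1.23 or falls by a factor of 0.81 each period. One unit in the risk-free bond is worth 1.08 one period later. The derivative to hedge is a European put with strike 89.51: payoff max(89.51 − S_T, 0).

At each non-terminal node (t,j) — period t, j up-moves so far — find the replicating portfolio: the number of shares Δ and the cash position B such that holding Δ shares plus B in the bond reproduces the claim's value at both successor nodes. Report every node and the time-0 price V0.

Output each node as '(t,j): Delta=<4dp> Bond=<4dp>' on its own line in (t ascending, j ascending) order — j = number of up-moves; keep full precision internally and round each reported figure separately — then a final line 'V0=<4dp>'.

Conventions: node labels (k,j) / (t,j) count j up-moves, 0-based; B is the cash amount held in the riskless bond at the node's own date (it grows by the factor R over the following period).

No-arbitrage ⇒ martingale measure with p* = (R−d)/(u−d) = 0.6429.
Expiry values: V(3,0)=38.4917, V(3,1)=12.0377, V(3,2)=0.0000, V(3,3)=0.0000
  t=2,j=0: stock 62.9856 → up 77.4723 (V=12.0377), down 51.0183 (V=38.4917). Price 19.8940; hedge Δ=-1.0000, bond B=82.8796.
  t=2,j=1: stock 95.6448 → up 117.6431 (V=0.0000), down 77.4723 (V=12.0377). Price 3.9807; hedge Δ=-0.2997, bond B=32.6419.
  t=2,j=2: stock 145.2384 → up 178.6432 (V=0.0000), down 117.6431 (V=0.0000). Price 0.0000; hedge Δ=0.0000, bond B=0.0000.
  t=1,j=0: stock 77.7600 → up 95.6448 (V=3.9807), down 62.9856 (V=19.8940). Price 8.9482; hedge Δ=-0.4873, bond B=46.8370.
  t=1,j=1: stock 118.0800 → up 145.2384 (V=0.0000), down 95.6448 (V=3.9807). Price 1.3164; hedge Δ=-0.0803, bond B=10.7943.
  t=0,j=0: stock 96.0000 → up 118.0800 (V=1.3164), down 77.7600 (V=8.9482). Price 3.7426; hedge Δ=-0.1893, bond B=21.9136.
Check: Δ(0,0)·S0 + B(0,0) = 3.7426 = V0.

(0,0): Delta=-0.1893 Bond=21.9136
(1,0): Delta=-0.4873 Bond=46.8370
(1,1): Delta=-0.0803 Bond=10.7943
(2,0): Delta=-1.0000 Bond=82.8796
(2,1): Delta=-0.2997 Bond=32.6419
(2,2): Delta=0.0000 Bond=0.0000
V0=3.7426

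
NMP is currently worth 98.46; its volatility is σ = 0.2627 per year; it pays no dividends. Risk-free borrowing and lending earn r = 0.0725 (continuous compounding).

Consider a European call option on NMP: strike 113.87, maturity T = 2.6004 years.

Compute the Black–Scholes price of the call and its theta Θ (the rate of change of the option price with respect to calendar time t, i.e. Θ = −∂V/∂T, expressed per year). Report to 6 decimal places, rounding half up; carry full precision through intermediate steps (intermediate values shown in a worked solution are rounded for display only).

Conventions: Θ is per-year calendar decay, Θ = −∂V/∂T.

price = 18.327950
Θ = -6.165012

σ√T = 0.2627·√2.6004 = 0.423624
d₁ = (ln(S/K) + (r+σ²/2)T) / (σ√T) = (ln(98.46/113.87) + (0.0725+0.2627²/2)·2.6004) / 0.423624 = (-0.145407 + 0.278257) / 0.423624 = 0.313605
d₂ = d₁ − σ√T = 0.313605 − 0.423624 = -0.110019
e^{−rT} = 0.828176
N(d₁) = 0.623089,  N(d₂) = 0.456197
Call price V = S·N(d₁) − K·e^{−rT}·N(d₂) = 61.349383 − 43.021433 = 18.327950
φ(d₁) = (1/√(2π))·e^{−d₁²/2} = 0.379799
Θ = −S·φ(d₁)·σ/(2√T) − r·K·e^{−rT}·N(d₂) = −3.045958 − 3.119054 = -6.165012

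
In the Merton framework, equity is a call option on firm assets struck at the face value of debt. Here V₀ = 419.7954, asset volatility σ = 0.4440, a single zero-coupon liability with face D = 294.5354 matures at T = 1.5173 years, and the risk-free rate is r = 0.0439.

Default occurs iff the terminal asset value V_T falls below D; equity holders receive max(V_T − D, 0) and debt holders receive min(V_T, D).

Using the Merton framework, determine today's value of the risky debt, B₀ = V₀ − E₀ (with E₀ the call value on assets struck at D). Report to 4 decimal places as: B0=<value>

Equity is a call on the firm's assets struck at D = 294.5354:
d₁ = [ln(V₀/D) + (r + σ²/2)T] / (σ√T)
   = [ln(419.7954/294.5354) + (0.0439 + 0.5·0.4440²)·1.5173] / (0.4440·√1.5173)
   = [0.354368 + 0.216167] / 0.546914 = 1.043190
d₂ = d₁ − σ√T = 1.043190 − 0.546914 = 0.496277
N(d₁) = 0.851570,  N(d₂) = 0.690150,  e^(−rT) = 0.935560
E₀ = V₀·N(d₁) − D·e^(−rT)·N(d₂)
   = 419.7954·0.851570 − 294.5354·0.935560·0.690150 = 167.310266
B₀ = V₀ − E₀ = 419.7954 − 167.310266 = 252.485134

B0=252.4851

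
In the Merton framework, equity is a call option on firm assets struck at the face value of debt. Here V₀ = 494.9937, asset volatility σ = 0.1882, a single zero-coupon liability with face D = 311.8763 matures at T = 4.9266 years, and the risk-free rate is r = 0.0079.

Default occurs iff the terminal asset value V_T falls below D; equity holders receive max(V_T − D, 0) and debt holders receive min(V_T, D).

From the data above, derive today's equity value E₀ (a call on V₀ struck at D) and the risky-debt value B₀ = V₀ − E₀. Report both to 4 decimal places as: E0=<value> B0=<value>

E0=203.9396 B0=291.0541

Equity is a call on the firm's assets struck at D = 311.8763:
d₁ = [ln(V₀/D) + (r + σ²/2)T] / (σ√T)
   = [ln(494.9937/311.8763) + (0.0079 + 0.5·0.1882²)·4.9266] / (0.1882·√4.9266)
   = [0.461938 + 0.126168] / 0.417728 = 1.407871
d₂ = d₁ − σ√T = 1.407871 − 0.417728 = 0.990143
N(d₁) = 0.920415,  N(d₂) = 0.838948,  e^(−rT) = 0.961828
E₀ = V₀·N(d₁) − D·e^(−rT)·N(d₂)
   = 494.9937·0.920415 − 311.8763·0.961828·0.838948 = 203.939574
B₀ = V₀ − E₀ = 494.9937 − 203.939574 = 291.054126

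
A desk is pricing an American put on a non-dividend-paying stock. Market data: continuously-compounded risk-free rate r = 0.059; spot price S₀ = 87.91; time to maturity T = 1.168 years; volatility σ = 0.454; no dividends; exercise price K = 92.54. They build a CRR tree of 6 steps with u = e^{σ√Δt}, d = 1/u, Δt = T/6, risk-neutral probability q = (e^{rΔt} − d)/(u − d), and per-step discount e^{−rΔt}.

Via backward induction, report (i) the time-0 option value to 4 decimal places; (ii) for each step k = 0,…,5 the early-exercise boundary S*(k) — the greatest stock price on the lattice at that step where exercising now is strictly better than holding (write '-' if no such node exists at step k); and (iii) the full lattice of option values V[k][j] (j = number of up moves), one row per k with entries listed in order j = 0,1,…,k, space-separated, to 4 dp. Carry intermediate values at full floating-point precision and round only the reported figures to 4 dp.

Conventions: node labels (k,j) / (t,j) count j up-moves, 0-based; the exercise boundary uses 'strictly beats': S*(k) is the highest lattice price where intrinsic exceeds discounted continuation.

price = 17.0626
boundary = - - - 48.2012 58.8914 71.9523
tree:
17.0626
24.4266 9.4559
33.6838 14.9363 3.7168
44.3388 22.8950 6.6308 0.6336
53.0884 33.6486 11.7383 1.2295 0.0000
60.2497 44.3388 20.5877 2.3859 0.0000 0.0000
66.1111 53.0884 33.6486 4.6300 0.0000 0.0000 0.0000

params: Δt=0.19467 u=1.22178 d=0.81848 q=0.47873 e^(-rΔt)=0.98858
t_6 payoffs: 66.1111 53.0884 33.6486 4.6300 0.0000 0.0000 0.0000
t_5: node(5,0) S=32.2903 payoff=60.2497 vs cont=59.1930 → 60.2497 [stop]  node(5,1) S=48.2012 payoff=44.3388 vs cont=43.2820 → 44.3388 [stop]  node(5,2) S=71.9523 payoff=20.5877 vs cont=19.5309 → 20.5877 [stop]  node(5,3) S=107.4068 payoff=0.0000 vs cont=2.3859 → 2.3859 [wait]  node(5,4) S=160.3313 payoff=0.0000 vs cont=0.0000 → 0.0000 [wait]  node(5,5) S=239.3343 payoff=0.0000 vs cont=0.0000 → 0.0000 [wait]  ⇒ S*(5)=71.9523
t_4: node(4,0) S=39.4516 payoff=53.0884 vs cont=52.0316 → 53.0884 [stop]  node(4,1) S=58.8914 payoff=33.6486 vs cont=32.5919 → 33.6486 [stop]  node(4,2) S=87.9100 payoff=4.6300 vs cont=11.7383 → 11.7383 [wait]  node(4,3) S=131.2275 payoff=0.0000 vs cont=1.2295 → 1.2295 [wait]  node(4,4) S=195.8897 payoff=0.0000 vs cont=0.0000 → 0.0000 [wait]  ⇒ S*(4)=58.8914
t_3: node(3,0) S=48.2012 payoff=44.3388 vs cont=43.2820 → 44.3388 [stop]  node(3,1) S=71.9523 payoff=20.5877 vs cont=22.8950 → 22.8950 [wait]  node(3,2) S=107.4068 payoff=0.0000 vs cont=6.6308 → 6.6308 [wait]  node(3,3) S=160.3313 payoff=0.0000 vs cont=0.6336 → 0.6336 [wait]  ⇒ S*(3)=48.2012
t_2: node(2,0) S=58.8914 payoff=33.6486 vs cont=33.6838 → 33.6838 [wait]  node(2,1) S=87.9100 payoff=4.6300 vs cont=14.9363 → 14.9363 [wait]  node(2,2) S=131.2275 payoff=0.0000 vs cont=3.7168 → 3.7168 [wait]  ⇒ S*(2)=-
t_1: node(1,0) S=71.9523 payoff=20.5877 vs cont=24.4266 → 24.4266 [wait]  node(1,1) S=107.4068 payoff=0.0000 vs cont=9.4559 → 9.4559 [wait]  ⇒ S*(1)=-
t_0: node(0,0) S=87.9100 payoff=4.6300 vs cont=17.0626 → 17.0626 [wait]  ⇒ S*(0)=-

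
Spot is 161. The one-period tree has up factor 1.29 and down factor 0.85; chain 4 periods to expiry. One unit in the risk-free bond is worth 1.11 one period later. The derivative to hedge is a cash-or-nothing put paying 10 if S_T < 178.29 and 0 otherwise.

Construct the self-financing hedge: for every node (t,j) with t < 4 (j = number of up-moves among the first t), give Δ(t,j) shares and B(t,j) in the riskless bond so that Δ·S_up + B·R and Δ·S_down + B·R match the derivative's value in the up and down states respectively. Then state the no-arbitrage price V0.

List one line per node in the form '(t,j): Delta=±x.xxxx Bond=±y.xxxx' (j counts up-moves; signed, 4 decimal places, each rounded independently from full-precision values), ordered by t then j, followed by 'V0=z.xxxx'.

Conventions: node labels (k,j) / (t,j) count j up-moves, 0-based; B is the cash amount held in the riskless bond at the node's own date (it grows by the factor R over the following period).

Risk-neutral probability p* = (R−d)/(u−d) = (1.11−0.85)/(1.29−0.85) = 0.5909.
Terminal payoffs: V(4,0)=10.0000, V(4,1)=10.0000, V(4,2)=0.0000, V(4,3)=0.0000, V(4,4)=0.0000
(3,0): S=98.8741. Δ = (V_up−V_dn)/(S_up−S_dn) = (10.0000−10.0000)/(127.5476−84.0430) = 0.0000. V = [p*·10.0000 + (1−p*)·10.0000]/1.11 = 9.0090. B = V − Δ·S = 9.0090.
(3,1): S=150.0560. Δ = (V_up−V_dn)/(S_up−S_dn) = (0.0000−10.0000)/(193.5723−127.5476) = -0.1515. V = [p*·0.0000 + (1−p*)·10.0000]/1.11 = 3.6855. B = V − Δ·S = 26.4128.
(3,2): S=227.7321. Δ = (V_up−V_dn)/(S_up−S_dn) = (0.0000−0.0000)/(293.7744−193.5723) = 0.0000. V = [p*·0.0000 + (1−p*)·0.0000]/1.11 = 0.0000. B = V − Δ·S = 0.0000.
(3,3): S=345.6169. Δ = (V_up−V_dn)/(S_up−S_dn) = (0.0000−0.0000)/(445.8458−293.7744) = 0.0000. V = [p*·0.0000 + (1−p*)·0.0000]/1.11 = 0.0000. B = V − Δ·S = 0.0000.
(2,0): S=116.3225. Δ = (V_up−V_dn)/(S_up−S_dn) = (3.6855−9.0090)/(150.0560−98.8741) = -0.1040. V = [p*·3.6855 + (1−p*)·9.0090]/1.11 = 5.2823. B = V − Δ·S = 17.3811.
(2,1): S=176.5365. Δ = (V_up−V_dn)/(S_up−S_dn) = (0.0000−3.6855)/(227.7321−150.0560) = -0.0474. V = [p*·0.0000 + (1−p*)·3.6855]/1.11 = 1.3583. B = V − Δ·S = 9.7344.
(2,2): S=267.9201. Δ = (V_up−V_dn)/(S_up−S_dn) = (0.0000−0.0000)/(345.6169−227.7321) = 0.0000. V = [p*·0.0000 + (1−p*)·0.0000]/1.11 = 0.0000. B = V − Δ·S = 0.0000.
(1,0): S=136.8500. Δ = (V_up−V_dn)/(S_up−S_dn) = (1.3583−5.2823)/(176.5365−116.3225) = -0.0652. V = [p*·1.3583 + (1−p*)·5.2823]/1.11 = 2.6699. B = V − Δ·S = 11.5880.
(1,1): S=207.6900. Δ = (V_up−V_dn)/(S_up−S_dn) = (0.0000−1.3583)/(267.9201−176.5365) = -0.0149. V = [p*·0.0000 + (1−p*)·1.3583]/1.11 = 0.5006. B = V − Δ·S = 3.5876.
(0,0): S=161.0000. Δ = (V_up−V_dn)/(S_up−S_dn) = (0.5006−2.6699)/(207.6900−136.8500) = -0.0306. V = [p*·0.5006 + (1−p*)·2.6699]/1.11 = 1.2505. B = V − Δ·S = 6.1806.
As a check, the time-0 holding Δ(0,0)·S0 + B(0,0) comes to 1.2505 — exactly V0.

(0,0): Delta=-0.0306 Bond=6.1806
(1,0): Delta=-0.0652 Bond=11.5880
(1,1): Delta=-0.0149 Bond=3.5876
(2,0): Delta=-0.1040 Bond=17.3811
(2,1): Delta=-0.0474 Bond=9.7344
(2,2): Delta=0.0000 Bond=0.0000
(3,0): Delta=0.0000 Bond=9.0090
(3,1): Delta=-0.1515 Bond=26.4128
(3,2): Delta=0.0000 Bond=0.0000
(3,3): Delta=0.0000 Bond=0.0000
V0=1.2505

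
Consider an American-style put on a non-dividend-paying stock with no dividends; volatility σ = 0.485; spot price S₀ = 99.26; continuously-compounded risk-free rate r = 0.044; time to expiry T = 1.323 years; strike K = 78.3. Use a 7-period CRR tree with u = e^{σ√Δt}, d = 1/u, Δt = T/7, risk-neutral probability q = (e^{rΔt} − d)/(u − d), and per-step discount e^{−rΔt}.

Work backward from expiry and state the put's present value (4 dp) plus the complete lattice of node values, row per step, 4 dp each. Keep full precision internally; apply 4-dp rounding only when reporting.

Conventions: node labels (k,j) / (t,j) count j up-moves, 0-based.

price = 8.7324
tree:
8.7324
13.0647 3.9467
18.9853 6.5447 1.0537
26.6017 10.6367 1.9940 0.0000
35.5938 16.8201 3.7734 0.0000 0.0000
43.7124 25.5695 7.1405 0.0000 0.0000 0.0000
50.2877 35.5938 13.5122 0.0000 0.0000 0.0000 0.0000
55.6129 43.7124 25.5695 0.0000 0.0000 0.0000 0.0000 0.0000

Δt=0.18900  u=1.23473  d=0.80990  q=0.46714  discount=0.99172
step 7 (expiry): payoffs max(K−S,0) = 55.6129 43.7124 25.5695 0.0000 0.0000 0.0000 0.0000 0.0000
k=6: (k=6,j=0): S=28.0123, K−S=50.2877, hold=49.6392 ⇒ V=50.2877 exercise | (k=6,j=1): S=42.7062, K−S=35.5938, hold=34.9453 ⇒ V=35.5938 exercise | (k=6,j=2): S=65.1078, K−S=13.1922, hold=13.5122 ⇒ V=13.5122 continue | (k=6,j=3): S=99.2600, K−S=0.0000, hold=0.0000 ⇒ V=0.0000 continue | (k=6,j=4): S=151.3268, K−S=0.0000, hold=0.0000 ⇒ V=0.0000 continue | (k=6,j=5): S=230.7052, K−S=0.0000, hold=0.0000 ⇒ V=0.0000 continue | (k=6,j=6): S=351.7216, K−S=0.0000, hold=0.0000 ⇒ V=0.0000 continue
k=5: (k=5,j=0): S=34.5876, K−S=43.7124, hold=43.0640 ⇒ V=43.7124 exercise | (k=5,j=1): S=52.7305, K−S=25.5695, hold=25.0693 ⇒ V=25.5695 exercise | (k=5,j=2): S=80.3903, K−S=0.0000, hold=7.1405 ⇒ V=7.1405 continue | (k=5,j=3): S=122.5590, K−S=0.0000, hold=0.0000 ⇒ V=0.0000 continue | (k=5,j=4): S=186.8472, K−S=0.0000, hold=0.0000 ⇒ V=0.0000 continue | (k=5,j=5): S=284.8579, K−S=0.0000, hold=0.0000 ⇒ V=0.0000 continue
k=4: (k=4,j=0): S=42.7062, K−S=35.5938, hold=34.9453 ⇒ V=35.5938 exercise | (k=4,j=1): S=65.1078, K−S=13.1922, hold=16.8201 ⇒ V=16.8201 continue | (k=4,j=2): S=99.2600, K−S=0.0000, hold=3.7734 ⇒ V=3.7734 continue | (k=4,j=3): S=151.3268, K−S=0.0000, hold=0.0000 ⇒ V=0.0000 continue | (k=4,j=4): S=230.7052, K−S=0.0000, hold=0.0000 ⇒ V=0.0000 continue
k=3: (k=3,j=0): S=52.7305, K−S=25.5695, hold=26.6017 ⇒ V=26.6017 continue | (k=3,j=1): S=80.3903, K−S=0.0000, hold=10.6367 ⇒ V=10.6367 continue | (k=3,j=2): S=122.5590, K−S=0.0000, hold=1.9940 ⇒ V=1.9940 continue | (k=3,j=3): S=186.8472, K−S=0.0000, hold=0.0000 ⇒ V=0.0000 continue
k=2: (k=2,j=0): S=65.1078, K−S=13.1922, hold=18.9853 ⇒ V=18.9853 continue | (k=2,j=1): S=99.2600, K−S=0.0000, hold=6.5447 ⇒ V=6.5447 continue | (k=2,j=2): S=151.3268, K−S=0.0000, hold=1.0537 ⇒ V=1.0537 continue
k=1: (k=1,j=0): S=80.3903, K−S=0.0000, hold=13.0647 ⇒ V=13.0647 continue | (k=1,j=1): S=122.5590, K−S=0.0000, hold=3.9467 ⇒ V=3.9467 continue
k=0: (k=0,j=0): S=99.2600, K−S=0.0000, hold=8.7324 ⇒ V=8.7324 continue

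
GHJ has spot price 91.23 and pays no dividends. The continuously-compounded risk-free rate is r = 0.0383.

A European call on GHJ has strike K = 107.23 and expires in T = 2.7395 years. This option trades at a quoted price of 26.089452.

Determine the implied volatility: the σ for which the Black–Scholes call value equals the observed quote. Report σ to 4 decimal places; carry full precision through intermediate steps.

sigma = 0.4745

At σ = 0.4745 the Black–Scholes value reproduces the quote:
σ√T = 0.4745·√2.7395 = 0.785366
d₁ = (ln(S/K) + (r+σ²/2)T) / (σ√T) = (ln(91.23/107.23) + (0.0383+0.4745²/2)·2.7395) / 0.785366 = (-0.161592 + 0.413322) / 0.785366 = 0.320526
d₂ = d₁ − σ√T = 0.320526 − 0.785366 = -0.464840
e^{−rT} = 0.900394
N(d₁) = 0.625715,  N(d₂) = 0.321023
V = S·N(d₁) − K·e^{−rT}·N(d₂) = 57.083999 − 30.994547 = 26.089452 (the observed quote) — the price is monotone increasing in volatility, hence this σ is the only solution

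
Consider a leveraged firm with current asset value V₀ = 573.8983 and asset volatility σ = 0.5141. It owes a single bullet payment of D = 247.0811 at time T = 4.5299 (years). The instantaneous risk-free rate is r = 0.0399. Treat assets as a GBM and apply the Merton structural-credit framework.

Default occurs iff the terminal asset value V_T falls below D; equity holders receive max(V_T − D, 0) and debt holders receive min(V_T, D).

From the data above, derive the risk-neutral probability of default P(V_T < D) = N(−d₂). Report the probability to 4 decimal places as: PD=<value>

PD=0.3489

Apply the equity-as-call identities (strike 247.0811, horizon 4.5299 years):
d₁ = [ln(V₀/D) + (r + σ²/2)T] / (σ√T)
   = [ln(573.8983/247.0811) + (0.0399 + 0.5·0.5141²)·4.5299] / (0.5141·√4.5299)
   = [0.842736 + 0.779367] / 1.094188 = 1.482471
d₂ = d₁ − σ√T = 1.482471 − 1.094188 = 0.388283
risk-neutral PD = N(−d₂) = N(-0.388283) = 0.348903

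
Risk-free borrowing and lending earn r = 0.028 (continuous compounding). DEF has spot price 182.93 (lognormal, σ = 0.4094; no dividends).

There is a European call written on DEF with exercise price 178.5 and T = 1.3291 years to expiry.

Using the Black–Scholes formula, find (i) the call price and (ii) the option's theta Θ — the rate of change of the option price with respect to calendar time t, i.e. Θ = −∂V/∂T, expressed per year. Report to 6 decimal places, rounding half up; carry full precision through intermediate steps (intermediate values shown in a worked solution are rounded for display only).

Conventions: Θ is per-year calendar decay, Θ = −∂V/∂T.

σ√T = 0.4094·√1.3291 = 0.471983
d₁ = (ln(S/K) + (r+σ²/2)T) / (σ√T) = (ln(182.93/178.5) + (0.028+0.4094²/2)·1.3291) / 0.471983 = (0.024515 + 0.148599) / 0.471983 = 0.366780
d₂ = d₁ − σ√T = 0.366780 − 0.471983 = -0.105204
e^{−rT} = 0.963469
N(d₁) = 0.643108,  N(d₂) = 0.458107
Call price V = S·N(d₁) − K·e^{−rT}·N(d₂) = 117.643805 − 78.784914 = 38.858891
φ(d₁) = (1/√(2π))·e^{−d₁²/2} = 0.372991
Θ = −S·φ(d₁)·σ/(2√T) − r·K·e^{−rT}·N(d₂) = −12.114954 − 2.205978 = -14.320932

price = 38.858891
Θ = -14.320932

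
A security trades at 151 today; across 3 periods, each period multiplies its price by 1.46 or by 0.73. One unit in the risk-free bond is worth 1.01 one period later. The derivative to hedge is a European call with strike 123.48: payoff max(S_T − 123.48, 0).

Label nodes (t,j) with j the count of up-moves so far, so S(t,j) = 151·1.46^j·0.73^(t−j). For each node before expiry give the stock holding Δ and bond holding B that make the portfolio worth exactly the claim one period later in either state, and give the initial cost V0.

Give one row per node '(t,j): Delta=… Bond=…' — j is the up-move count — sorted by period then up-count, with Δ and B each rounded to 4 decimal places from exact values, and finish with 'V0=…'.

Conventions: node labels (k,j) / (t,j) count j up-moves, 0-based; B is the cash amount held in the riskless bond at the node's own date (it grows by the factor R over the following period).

The replicating-portfolio and risk-neutral prices coincide; use p* = (1.01−0.73)/(1.46−0.73) = 0.3836 for the latter.
At maturity the claim pays: V(3,0)=0.0000, V(3,1)=0.0000, V(3,2)=111.4863, V(3,3)=346.4525
Node (2,0) S=80.4679: V=(p*·0.0000+(1−p*)·0.0000)/1.01=0.0000; Δ=(0.0000−0.0000)/(117.4831−58.7416)=0.0000; B=V−Δ·S=0.0000
Node (2,1) S=160.9358: V=(p*·111.4863+(1−p*)·0.0000)/1.01=42.3385; Δ=(111.4863−0.0000)/(234.9663−117.4831)=0.9490; B=V−Δ·S=-110.3824
Node (2,2) S=321.8716: V=(p*·346.4525+(1−p*)·111.4863)/1.01=199.6142; Δ=(346.4525−111.4863)/(469.9325−234.9663)=1.0000; B=V−Δ·S=-122.2574
Node (1,0) S=110.2300: V=(p*·42.3385+(1−p*)·0.0000)/1.01=16.0786; Δ=(42.3385−0.0000)/(160.9358−80.4679)=0.5262; B=V−Δ·S=-41.9193
Node (1,1) S=220.4600: V=(p*·199.6142+(1−p*)·42.3385)/1.01=101.6469; Δ=(199.6142−42.3385)/(321.8716−160.9358)=0.9773; B=V−Δ·S=-113.7992
Node (0,0) S=151.0000: V=(p*·101.6469+(1−p*)·16.0786)/1.01=48.4152; Δ=(101.6469−16.0786)/(220.4600−110.2300)=0.7763; B=V−Δ·S=-68.8017
As a check, the time-0 holding Δ(0,0)·S0 + B(0,0) comes to 48.4152 — exactly V0.

(0,0): Delta=0.7763 Bond=-68.8017
(1,0): Delta=0.5262 Bond=-41.9193
(1,1): Delta=0.9773 Bond=-113.7992
(2,0): Delta=0.0000 Bond=0.0000
(2,1): Delta=0.9490 Bond=-110.3824
(2,2): Delta=1.0000 Bond=-122.2574
V0=48.4152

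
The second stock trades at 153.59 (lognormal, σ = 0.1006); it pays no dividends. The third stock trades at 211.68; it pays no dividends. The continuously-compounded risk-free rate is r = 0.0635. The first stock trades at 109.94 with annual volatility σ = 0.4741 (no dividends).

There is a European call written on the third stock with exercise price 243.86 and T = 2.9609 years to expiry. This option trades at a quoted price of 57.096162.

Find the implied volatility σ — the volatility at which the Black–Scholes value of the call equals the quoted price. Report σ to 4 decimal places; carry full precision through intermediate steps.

At σ = 0.3736 the Black–Scholes value reproduces the quote:
σ√T = 0.3736·√2.9609 = 0.642863
d₁ = (ln(S/K) + (r+σ²/2)T) / (σ√T) = (ln(211.68/243.86) + (0.0635+0.3736²/2)·2.9609) / 0.642863 = (-0.141519 + 0.394654) / 0.642863 = 0.393762
d₂ = d₁ − σ√T = 0.393762 − 0.642863 = -0.249101
e^{−rT} = 0.828600
N(d₁) = 0.653122,  N(d₂) = 0.401641
V = S·N(d₁) − K·e^{−rT}·N(d₂) = 138.252793 − 81.156631 = 57.096162 (the quoted price), and the Black–Scholes price is strictly increasing in σ, so σ is unique

sigma = 0.3736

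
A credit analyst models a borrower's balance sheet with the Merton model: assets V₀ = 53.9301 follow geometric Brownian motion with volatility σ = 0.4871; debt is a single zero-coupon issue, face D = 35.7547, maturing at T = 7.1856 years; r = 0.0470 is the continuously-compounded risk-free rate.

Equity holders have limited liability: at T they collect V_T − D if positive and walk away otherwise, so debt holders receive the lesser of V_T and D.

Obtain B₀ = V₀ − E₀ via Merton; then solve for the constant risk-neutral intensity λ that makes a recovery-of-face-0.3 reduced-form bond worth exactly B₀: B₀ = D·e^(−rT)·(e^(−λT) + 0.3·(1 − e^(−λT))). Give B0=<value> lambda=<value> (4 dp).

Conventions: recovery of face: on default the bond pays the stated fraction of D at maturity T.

Apply the equity-as-call identities (strike 35.7547, horizon 7.1856 years):
d₁ = [ln(V₀/D) + (r + σ²/2)T] / (σ√T)
   = [ln(53.9301/35.7547) + (0.0470 + 0.5·0.4871²)·7.1856] / (0.4871·√7.1856)
   = [0.411007 + 1.190174] / 1.305719 = 1.226283
d₂ = d₁ − σ√T = 1.226283 − 1.305719 = -0.079436
N(d₁) = 0.889954,  N(d₂) = 0.468343,  e^(−rT) = 0.713393
E₀ = V₀·N(d₁) − D·e^(−rT)·N(d₂)
   = 53.9301·0.889954 − 35.7547·0.713393·0.468343 = 36.049211
B₀ = V₀ − E₀ = 53.9301 − 36.049211 = 17.880889
e^(−λT) = (B₀·e^(rT)/D − 0.3)/(1 − 0.3) = (17.8809·1.401752/35.7547 − 0.3)/0.7 = 0.57287914
λ = −ln(0.57287914)/7.1856 = 0.077527

B0=17.8809 lambda=0.0775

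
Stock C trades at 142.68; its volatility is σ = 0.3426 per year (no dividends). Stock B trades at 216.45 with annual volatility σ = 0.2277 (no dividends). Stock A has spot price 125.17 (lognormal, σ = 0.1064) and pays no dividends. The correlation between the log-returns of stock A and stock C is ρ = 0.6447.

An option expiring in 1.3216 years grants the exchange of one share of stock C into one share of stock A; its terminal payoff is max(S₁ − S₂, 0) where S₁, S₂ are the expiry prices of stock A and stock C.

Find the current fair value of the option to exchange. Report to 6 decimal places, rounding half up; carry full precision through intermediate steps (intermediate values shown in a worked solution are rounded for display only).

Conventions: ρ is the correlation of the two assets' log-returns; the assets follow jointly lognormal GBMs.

σ_eff = √(σ₁² + σ₂² − 2ρσ₁σ₂) = √(0.1064² + 0.3426² − 2·0.6447·0.1064·0.3426) = 0.285821
d₁ = (ln(S₁/S₂) + (q₂ − q₁ + σ_eff²/2)T) / (σ_eff√T) = (ln(125.17/142.68) + (0.0 − 0.0 + 0.040847)·1.3216) / 0.328582 = -0.234183
d₂ = d₁ − σ_eff√T = -0.234183 − 0.328582 = -0.562765
N(d₁) = 0.407422,  N(d₂) = 0.286797
V = S₁·e^{−q₁T}·N(d₁) − S₂·e^{−q₂T}·N(d₂) = 50.996950 − 40.920250 = 10.076700
Key observation: no risk-free rate is needed — with the second asset as numeraire the exchange option is a call on the ratio S₁/S₂, and r cancels out of the value.

exchange price = 10.076700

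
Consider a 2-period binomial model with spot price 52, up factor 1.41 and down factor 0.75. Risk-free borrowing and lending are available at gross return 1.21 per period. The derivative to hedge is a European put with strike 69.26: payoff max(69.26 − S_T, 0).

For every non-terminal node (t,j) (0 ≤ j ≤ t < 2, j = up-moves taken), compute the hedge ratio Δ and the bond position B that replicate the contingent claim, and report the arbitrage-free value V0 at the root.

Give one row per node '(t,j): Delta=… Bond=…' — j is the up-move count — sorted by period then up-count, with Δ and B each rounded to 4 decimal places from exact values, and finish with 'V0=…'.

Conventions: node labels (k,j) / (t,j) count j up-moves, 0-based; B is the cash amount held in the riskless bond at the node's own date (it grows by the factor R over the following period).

(0,0): Delta=-0.4273 Bond=28.8475
(1,0): Delta=-1.0000 Bond=57.2397
(1,1): Delta=-0.2949 Bond=25.1950
V0=6.6264

Risk-neutral probability p* = (R−d)/(u−d) = (1.21−0.75)/(1.41−0.75) = 0.6970.
Terminal payoffs: V(2,0)=40.0100, V(2,1)=14.2700, V(2,2)=0.0000
(1,0): S=39.0000. Δ = (V_up−V_dn)/(S_up−S_dn) = (14.2700−40.0100)/(54.9900−29.2500) = -1.0000. V = [p*·14.2700 + (1−p*)·40.0100]/1.21 = 18.2397. B = V − Δ·S = 57.2397.
(1,1): S=73.3200. Δ = (V_up−V_dn)/(S_up−S_dn) = (0.0000−14.2700)/(103.3812−54.9900) = -0.2949. V = [p*·0.0000 + (1−p*)·14.2700]/1.21 = 3.5738. B = V − Δ·S = 25.1950.
(0,0): S=52.0000. Δ = (V_up−V_dn)/(S_up−S_dn) = (3.5738−18.2397)/(73.3200−39.0000) = -0.4273. V = [p*·3.5738 + (1−p*)·18.2397]/1.21 = 6.6264. B = V − Δ·S = 28.8475.
Sanity check at the root: Δ(0,0)·S0 + B(0,0) reproduces V0 = 6.6264.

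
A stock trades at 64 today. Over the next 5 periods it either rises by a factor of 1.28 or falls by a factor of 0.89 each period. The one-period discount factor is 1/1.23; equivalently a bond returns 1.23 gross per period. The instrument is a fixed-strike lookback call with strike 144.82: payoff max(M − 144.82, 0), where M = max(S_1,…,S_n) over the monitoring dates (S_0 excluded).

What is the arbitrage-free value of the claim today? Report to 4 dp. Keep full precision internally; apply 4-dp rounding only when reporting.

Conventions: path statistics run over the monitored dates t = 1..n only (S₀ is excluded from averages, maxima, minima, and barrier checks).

No-arbitrage gives p* = (R−d)/(u−d) = 0.8718: enumerate every path, weight its payoff by its p*-probability, and discount by R^5.
Enumerate all 2^5 = 32 price paths (U = up ×1.28, D = down ×0.89); each path with k up-moves has probability p*^k·(1−p*)^(5−k).
DDDDD: M=56.9600, payoff=0.0000, prob=0.000035
UDDDD: M=81.9200, payoff=0.0000, prob=0.000236
DUDDD: M=72.9088, payoff=0.0000, prob=0.000236
UUDDD: M=104.8576, payoff=0.0000, prob=0.001602
DDUDD: M=64.8888, payoff=0.0000, prob=0.000236
UDUDD: M=93.3233, payoff=0.0000, prob=0.001602
DUUDD: M=93.3233, payoff=0.0000, prob=0.001602
UUUDD: M=134.2177, payoff=0.0000, prob=0.010891
DDDUD: M=57.7511, payoff=0.0000, prob=0.000236
UDDUD: M=83.0577, payoff=0.0000, prob=0.001602
DUDUD: M=83.0577, payoff=0.0000, prob=0.001602
UUDUD: M=119.4538, payoff=0.0000, prob=0.010891
DDUUD: M=83.0577, payoff=0.0000, prob=0.001602
UDUUD: M=119.4538, payoff=0.0000, prob=0.010891
DUUUD: M=119.4538, payoff=0.0000, prob=0.010891
UUUUD: M=171.7987, payoff=26.9787, prob=0.074056
DDDDU: M=56.9600, payoff=0.0000, prob=0.000236
UDDDU: M=81.9200, payoff=0.0000, prob=0.001602
DUDDU: M=73.9214, payoff=0.0000, prob=0.001602
UUDDU: M=106.3139, payoff=0.0000, prob=0.010891
DDUDU: M=73.9214, payoff=0.0000, prob=0.001602
UDUDU: M=106.3139, payoff=0.0000, prob=0.010891
DUUDU: M=106.3139, payoff=0.0000, prob=0.010891
UUUDU: M=152.9008, payoff=8.0808, prob=0.074056
DDDUU: M=73.9214, payoff=0.0000, prob=0.001602
UDDUU: M=106.3139, payoff=0.0000, prob=0.010891
DUDUU: M=106.3139, payoff=0.0000, prob=0.010891
UUDUU: M=152.9008, payoff=8.0808, prob=0.074056
DDUUU: M=106.3139, payoff=0.0000, prob=0.010891
UDUUU: M=152.9008, payoff=8.0808, prob=0.074056
DUUUU: M=152.9008, payoff=8.0808, prob=0.074056
UUUUU: M=219.9023, payoff=75.0823, prob=0.503584
Price = Σ prob·payoff / R^5 = 42.201921 / 2.815306 = 14.9902

price = 14.9902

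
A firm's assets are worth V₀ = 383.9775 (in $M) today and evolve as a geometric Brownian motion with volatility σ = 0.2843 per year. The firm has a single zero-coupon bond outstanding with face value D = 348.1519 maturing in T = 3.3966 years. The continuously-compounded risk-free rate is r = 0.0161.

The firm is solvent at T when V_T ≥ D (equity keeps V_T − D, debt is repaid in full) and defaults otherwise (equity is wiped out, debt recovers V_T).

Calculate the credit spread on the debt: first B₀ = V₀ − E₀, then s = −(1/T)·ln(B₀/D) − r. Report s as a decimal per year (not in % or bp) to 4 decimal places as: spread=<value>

Apply the equity-as-call identities (strike 348.1519, horizon 3.3966 years):
d₁ = [ln(V₀/D) + (r + σ²/2)T] / (σ√T)
   = [ln(383.9775/348.1519) + (0.0161 + 0.5·0.2843²)·3.3966] / (0.2843·√3.3966)
   = [0.097945 + 0.191953] / 0.523961 = 0.553281
d₂ = d₁ − σ√T = 0.553281 − 0.523961 = 0.029320
N(d₁) = 0.709965,  N(d₂) = 0.511695,  e^(−rT) = 0.946783
E₀ = V₀·N(d₁) − D·e^(−rT)·N(d₂)
   = 383.9775·0.709965 − 348.1519·0.946783·0.511695 = 103.943182
B₀ = V₀ − E₀ = 383.9775 − 103.943182 = 280.034318
spread = −(1/T)·ln(B₀/D) − r = −(1/3.3966)·ln(280.034318/348.1519) − 0.0161 = 0.04800137

spread=0.0480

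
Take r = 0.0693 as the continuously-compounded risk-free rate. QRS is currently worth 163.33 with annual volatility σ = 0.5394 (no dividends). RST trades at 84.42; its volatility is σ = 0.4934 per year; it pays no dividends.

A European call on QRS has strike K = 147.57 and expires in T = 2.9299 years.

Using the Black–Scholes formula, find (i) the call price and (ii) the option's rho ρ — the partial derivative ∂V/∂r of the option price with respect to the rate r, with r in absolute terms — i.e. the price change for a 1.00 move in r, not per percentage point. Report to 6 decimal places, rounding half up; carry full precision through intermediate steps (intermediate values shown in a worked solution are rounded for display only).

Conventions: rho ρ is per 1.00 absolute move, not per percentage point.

σ√T = 0.5394·√2.9299 = 0.923288
d₁ = (ln(S/K) + (r+σ²/2)T) / (σ√T) = (ln(163.33/147.57) + (0.0693+0.5394²/2)·2.9299) / 0.923288 = (0.101470 + 0.629273) / 0.923288 = 0.791457
d₂ = d₁ − σ√T = 0.791457 − 0.923288 = -0.131832
e^{−rT} = 0.816244
N(d₁) = 0.785661,  N(d₂) = 0.447559
Call price V = S·N(d₁) − K·e^{−rT}·N(d₂) = 128.322052 − 53.909846 = 74.412206
ρ = K·T·e^{−rT}·N(d₂) = 157.950458

price = 74.412206
ρ = 157.950458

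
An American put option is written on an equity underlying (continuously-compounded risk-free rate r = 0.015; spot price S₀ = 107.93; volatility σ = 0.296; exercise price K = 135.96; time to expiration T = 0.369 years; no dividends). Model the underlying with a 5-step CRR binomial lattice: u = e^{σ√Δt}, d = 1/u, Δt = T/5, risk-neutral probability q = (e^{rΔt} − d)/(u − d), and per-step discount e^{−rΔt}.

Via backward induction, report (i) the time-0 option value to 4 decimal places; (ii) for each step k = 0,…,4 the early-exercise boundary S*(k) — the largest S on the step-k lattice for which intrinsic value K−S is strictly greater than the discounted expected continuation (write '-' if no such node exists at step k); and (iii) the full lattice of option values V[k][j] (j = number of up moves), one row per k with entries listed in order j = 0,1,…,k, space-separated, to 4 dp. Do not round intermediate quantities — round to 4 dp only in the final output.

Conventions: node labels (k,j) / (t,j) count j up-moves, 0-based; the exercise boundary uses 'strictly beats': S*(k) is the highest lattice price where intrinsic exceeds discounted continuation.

price = 28.5209
boundary = - 99.5909 107.9300 99.5909 107.9300
tree:
28.5209
36.3691 20.3116
44.0638 28.0300 12.2205
51.1641 36.3691 19.1038 4.9914
57.7157 44.0638 28.0300 9.7365 0.0000
63.7612 51.1641 36.3691 18.9927 0.0000 0.0000

Δt=0.07380, u=1.08373, d=0.92274, q=0.48679, disc=e^(-rΔt)=0.99889
k=5 terminal: V=max(K-S,0) → 63.7612 51.1641 36.3691 18.9927 0.0000 0.0000
k=4: j=0 S=78.2443 intr=57.7157 cont=57.5653 V=57.7157[EX]; j=1 S=91.8962 intr=44.0638 cont=43.9134 V=44.0638[EX]; j=2 S=107.9300 intr=28.0300 cont=27.8796 V=28.0300[EX]; j=3 S=126.7614 intr=9.1986 cont=9.7365 V=9.7365[hold]; j=4 S=148.8784 intr=0.0000 cont=0.0000 V=0.0000[hold]  S*(4)=107.9300
k=3: j=0 S=84.7959 intr=51.1641 cont=51.0137 V=51.1641[EX]; j=1 S=99.5909 intr=36.3691 cont=36.2187 V=36.3691[EX]; j=2 S=116.9673 intr=18.9927 cont=19.1038 V=19.1038[hold]; j=3 S=137.3755 intr=0.0000 cont=4.9914 V=4.9914[hold]  S*(3)=99.5909
k=2: j=0 S=91.8962 intr=44.0638 cont=43.9134 V=44.0638[EX]; j=1 S=107.9300 intr=28.0300 cont=27.9336 V=28.0300[EX]; j=2 S=126.7614 intr=9.1986 cont=12.2205 V=12.2205[hold]  S*(2)=107.9300
k=1: j=0 S=99.5909 intr=36.3691 cont=36.2187 V=36.3691[EX]; j=1 S=116.9673 intr=18.9927 cont=20.3116 V=20.3116[hold]  S*(1)=99.5909
k=0: j=0 S=107.9300 intr=28.0300 cont=28.5209 V=28.5209[hold]  S*(0)=-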